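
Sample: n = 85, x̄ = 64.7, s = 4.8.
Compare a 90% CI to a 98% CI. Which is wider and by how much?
98% CI is wider by 0.74

df = 84
90% CI: t* = 1.663, (63.83, 65.57), width = 2 · t* · s/√n = 1.73
98% CI: t* = 2.372, (63.47, 65.93), width = 2 · t* · s/√n = 2.47

The 98% CI is wider by 2.47 - 1.73 = 0.74.
Higher confidence requires a wider interval.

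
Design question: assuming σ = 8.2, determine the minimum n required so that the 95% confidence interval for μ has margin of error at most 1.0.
n ≥ 259

For margin E ≤ 1.0:
n ≥ (z* · σ / E)²
n ≥ (1.960 · 8.2 / 1.0)²
n ≥ 258.31

Minimum n = 259 (rounding up)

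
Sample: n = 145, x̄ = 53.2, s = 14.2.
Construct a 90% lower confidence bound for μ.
μ ≥ 51.68

Lower bound (one-sided):
t* = 1.287 (one-sided for 90%)
Lower bound = x̄ - t* · s/√n = 53.2 - 1.287 · 14.2/√145 = 51.68

We are 90% confident that μ ≥ 51.68.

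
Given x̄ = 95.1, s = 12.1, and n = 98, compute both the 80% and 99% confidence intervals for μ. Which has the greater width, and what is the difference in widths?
99% CI is wider by 3.27

df = 97
80% CI: t* = 1.290, (93.52, 96.68), width = 2 · t* · s/√n = 3.15
99% CI: t* = 2.627, (91.89, 98.31), width = 2 · t* · s/√n = 6.42

The 99% CI is wider by 6.42 - 3.15 = 3.27.
Higher confidence requires a wider interval.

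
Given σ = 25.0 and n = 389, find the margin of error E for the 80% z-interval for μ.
Margin of error = 1.62

Margin of error = z* · σ/√n
= 1.282 · 25.0/√389
= 1.282 · 25.0/19.7231
= 1.62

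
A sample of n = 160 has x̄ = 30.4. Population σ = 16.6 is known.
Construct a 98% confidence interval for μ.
(27.35, 33.45)

z-interval (σ known):
z* = 2.326 for 98% confidence

Margin of error = z* · σ/√n = 2.326 · 16.6/√160 = 3.05

CI: (30.4 - 3.05, 30.4 + 3.05) = (27.35, 33.45)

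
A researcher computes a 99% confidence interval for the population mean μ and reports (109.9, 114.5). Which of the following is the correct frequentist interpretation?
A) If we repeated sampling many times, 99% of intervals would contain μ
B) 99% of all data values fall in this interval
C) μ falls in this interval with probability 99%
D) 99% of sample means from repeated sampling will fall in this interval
A

A) Correct — this is the frequentist long-run coverage interpretation.
B) Wrong — a CI is about the parameter μ, not individual data values.
C) Wrong — μ is fixed; the randomness lives in the interval, not in μ.
D) Wrong — coverage applies to intervals containing μ, not to future x̄ values.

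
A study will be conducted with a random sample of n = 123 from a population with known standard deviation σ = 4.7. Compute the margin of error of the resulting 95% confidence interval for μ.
Margin of error = 0.83

Margin of error = z* · σ/√n
= 1.960 · 4.7/√123
= 1.960 · 4.7/11.0905
= 0.83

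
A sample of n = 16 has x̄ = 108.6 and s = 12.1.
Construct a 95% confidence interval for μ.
(102.15, 115.05)

t-interval (σ unknown):
df = n - 1 = 15
t* = 2.131 for 95% confidence

Margin of error = t* · s/√n = 2.131 · 12.1/√16 = 6.45

CI: (102.15, 115.05)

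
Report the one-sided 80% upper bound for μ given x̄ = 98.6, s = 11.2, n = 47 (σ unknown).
μ ≤ 99.99

Upper bound (one-sided):
t* = 0.850 (one-sided for 80%)
Upper bound = x̄ + t* · s/√n = 98.6 + 0.850 · 11.2/√47 = 99.99

We are 80% confident that μ ≤ 99.99.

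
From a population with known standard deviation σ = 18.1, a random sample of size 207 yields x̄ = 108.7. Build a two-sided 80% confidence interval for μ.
(107.09, 110.31)

z-interval (σ known):
z* = 1.282 for 80% confidence

Margin of error = z* · σ/√n = 1.282 · 18.1/√207 = 1.61

CI: (108.7 - 1.61, 108.7 + 1.61) = (107.09, 110.31)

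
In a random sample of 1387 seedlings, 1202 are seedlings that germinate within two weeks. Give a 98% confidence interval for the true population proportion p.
(0.845, 0.888)

Proportion CI:
p̂ = 1202/1387 = 0.86662
SE = √(p̂(1-p̂)/n) = √(0.86662 · 0.13338 / 1387) = 0.00913

z* = 2.326
Margin = z* · SE = 2.326 · 0.00913 = 0.0212

CI: 0.86662 ± 0.0212 = (0.845, 0.888)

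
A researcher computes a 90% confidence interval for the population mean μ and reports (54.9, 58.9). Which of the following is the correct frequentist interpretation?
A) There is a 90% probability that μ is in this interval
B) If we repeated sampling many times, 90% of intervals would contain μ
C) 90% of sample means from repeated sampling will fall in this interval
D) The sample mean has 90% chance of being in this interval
B

A) Wrong — μ is fixed; the randomness lives in the interval, not in μ.
B) Correct — this is the frequentist long-run coverage interpretation.
C) Wrong — coverage applies to intervals containing μ, not to future x̄ values.
D) Wrong — x̄ is observed and sits in the interval by construction.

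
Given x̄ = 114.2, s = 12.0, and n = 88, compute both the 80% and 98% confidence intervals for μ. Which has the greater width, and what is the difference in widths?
98% CI is wider by 2.76

df = 87
80% CI: t* = 1.291, (112.55, 115.85), width = 2 · t* · s/√n = 3.30
98% CI: t* = 2.370, (111.17, 117.23), width = 2 · t* · s/√n = 6.06

The 98% CI is wider by 6.06 - 3.30 = 2.76.
Higher confidence requires a wider interval.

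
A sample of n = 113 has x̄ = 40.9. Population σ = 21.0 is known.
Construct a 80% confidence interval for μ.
(38.37, 43.43)

z-interval (σ known):
z* = 1.282 for 80% confidence

Margin of error = z* · σ/√n = 1.282 · 21.0/√113 = 2.53

CI: (40.9 - 2.53, 40.9 + 2.53) = (38.37, 43.43)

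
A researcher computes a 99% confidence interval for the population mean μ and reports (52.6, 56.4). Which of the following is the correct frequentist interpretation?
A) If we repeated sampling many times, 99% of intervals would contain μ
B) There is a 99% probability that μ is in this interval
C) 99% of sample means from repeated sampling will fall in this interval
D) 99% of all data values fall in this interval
A

A) Correct — this is the frequentist long-run coverage interpretation.
B) Wrong — μ is fixed; the randomness lives in the interval, not in μ.
C) Wrong — coverage applies to intervals containing μ, not to future x̄ values.
D) Wrong — a CI is about the parameter μ, not individual data values.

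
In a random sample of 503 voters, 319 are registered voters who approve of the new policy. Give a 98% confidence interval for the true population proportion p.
(0.584, 0.684)

Proportion CI:
p̂ = 319/503 = 0.63419
SE = √(p̂(1-p̂)/n) = √(0.63419 · 0.36581 / 503) = 0.02148

z* = 2.326
Margin = z* · SE = 2.326 · 0.02148 = 0.0500

CI: 0.63419 ± 0.0500 = (0.584, 0.684)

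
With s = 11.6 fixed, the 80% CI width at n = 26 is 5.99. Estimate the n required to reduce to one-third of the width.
n ≈ 234

CI width ∝ 1/√n
To reduce width by factor 3, need √n to grow by 3 → need 3² = 9 times as many samples.

Current: n = 26, width = 5.99
New: n = 234, width ≈ 1.95

Width reduced by factor of 5.99/1.95 = 3.07.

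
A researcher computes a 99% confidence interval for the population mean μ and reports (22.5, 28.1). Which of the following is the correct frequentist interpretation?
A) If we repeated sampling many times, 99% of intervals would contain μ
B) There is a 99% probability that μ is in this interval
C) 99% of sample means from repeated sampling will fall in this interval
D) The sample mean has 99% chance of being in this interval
A

A) Correct — this is the frequentist long-run coverage interpretation.
B) Wrong — μ is fixed; the randomness lives in the interval, not in μ.
C) Wrong — coverage applies to intervals containing μ, not to future x̄ values.
D) Wrong — x̄ is observed and sits in the interval by construction.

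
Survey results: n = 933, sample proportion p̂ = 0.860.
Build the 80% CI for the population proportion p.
(0.845, 0.875)

Proportion CI:
SE = √(p̂(1-p̂)/n) = √(0.860 · 0.140 / 933) = 0.01136

z* = 1.282
Margin = z* · SE = 1.282 · 0.01136 = 0.0146

CI: 0.860 ± 0.0146 = (0.845, 0.875)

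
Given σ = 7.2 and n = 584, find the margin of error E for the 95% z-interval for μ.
Margin of error = 0.58

Margin of error = z* · σ/√n
= 1.960 · 7.2/√584
= 1.960 · 7.2/24.1661
= 0.58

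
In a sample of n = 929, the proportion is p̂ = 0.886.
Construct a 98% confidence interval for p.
(0.862, 0.910)

Proportion CI:
SE = √(p̂(1-p̂)/n) = √(0.886 · 0.114 / 929) = 0.01043

z* = 2.326
Margin = z* · SE = 2.326 · 0.01043 = 0.0243

CI: 0.886 ± 0.0243 = (0.862, 0.910)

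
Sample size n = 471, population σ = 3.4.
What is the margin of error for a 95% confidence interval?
Margin of error = 0.31

Margin of error = z* · σ/√n
= 1.960 · 3.4/√471
= 1.960 · 3.4/21.7025
= 0.31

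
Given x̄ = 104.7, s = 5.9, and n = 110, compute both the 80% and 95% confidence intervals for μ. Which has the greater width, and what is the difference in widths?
95% CI is wider by 0.78

df = 109
80% CI: t* = 1.289, (103.97, 105.43), width = 2 · t* · s/√n = 1.45
95% CI: t* = 1.982, (103.59, 105.81), width = 2 · t* · s/√n = 2.23

The 95% CI is wider by 2.23 - 1.45 = 0.78.
Higher confidence requires a wider interval.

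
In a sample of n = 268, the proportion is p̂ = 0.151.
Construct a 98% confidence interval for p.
(0.100, 0.202)

Proportion CI:
SE = √(p̂(1-p̂)/n) = √(0.151 · 0.849 / 268) = 0.02187

z* = 2.326
Margin = z* · SE = 2.326 · 0.02187 = 0.0509

CI: 0.151 ± 0.0509 = (0.100, 0.202)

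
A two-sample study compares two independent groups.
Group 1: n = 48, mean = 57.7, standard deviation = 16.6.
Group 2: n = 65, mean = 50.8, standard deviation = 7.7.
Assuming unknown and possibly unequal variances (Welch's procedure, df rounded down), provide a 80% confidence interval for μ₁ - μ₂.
(3.56, 10.24)

Difference: x̄₁ - x̄₂ = 6.90
SE = √(s₁²/n₁ + s₂²/n₂) = √(16.6²/48 + 7.7²/65) = 2.5793
df = 61.97 → 61 (Welch–Satterthwaite, rounded down)
t* = 1.296

CI: 6.90 ± 1.296 · 2.5793 = 6.90 ± 3.34 = (3.56, 10.24)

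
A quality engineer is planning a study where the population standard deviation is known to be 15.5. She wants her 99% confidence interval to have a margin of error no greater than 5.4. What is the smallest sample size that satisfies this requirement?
n ≥ 55

For margin E ≤ 5.4:
n ≥ (z* · σ / E)²
n ≥ (2.576 · 15.5 / 5.4)²
n ≥ 54.67

Minimum n = 55 (rounding up)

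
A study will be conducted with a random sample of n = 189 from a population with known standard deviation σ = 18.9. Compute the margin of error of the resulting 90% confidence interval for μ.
Margin of error = 2.26

Margin of error = z* · σ/√n
= 1.645 · 18.9/√189
= 1.645 · 18.9/13.7477
= 2.26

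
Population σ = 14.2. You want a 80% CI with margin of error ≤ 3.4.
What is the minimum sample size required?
n ≥ 29

For margin E ≤ 3.4:
n ≥ (z* · σ / E)²
n ≥ (1.282 · 14.2 / 3.4)²
n ≥ 28.67

Minimum n = 29 (rounding up)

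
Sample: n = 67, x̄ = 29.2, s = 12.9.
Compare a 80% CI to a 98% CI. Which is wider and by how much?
98% CI is wider by 3.43

df = 66
80% CI: t* = 1.295, (27.16, 31.24), width = 2 · t* · s/√n = 4.08
98% CI: t* = 2.384, (25.44, 32.96), width = 2 · t* · s/√n = 7.51

The 98% CI is wider by 7.51 - 4.08 = 3.43.
Higher confidence requires a wider interval.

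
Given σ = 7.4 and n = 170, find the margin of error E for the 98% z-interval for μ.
Margin of error = 1.32

Margin of error = z* · σ/√n
= 2.326 · 7.4/√170
= 2.326 · 7.4/13.0384
= 1.32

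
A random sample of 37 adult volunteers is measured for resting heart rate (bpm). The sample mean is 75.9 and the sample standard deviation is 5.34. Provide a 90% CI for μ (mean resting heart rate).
(74.42, 77.38)

t-interval (σ unknown):
df = n - 1 = 36
t* = 1.688 for 90% confidence

Margin of error = t* · s/√n = 1.688 · 5.34/√37 = 1.48

CI: (74.42, 77.38)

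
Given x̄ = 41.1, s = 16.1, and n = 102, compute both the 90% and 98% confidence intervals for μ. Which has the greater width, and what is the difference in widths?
98% CI is wider by 2.25

df = 101
90% CI: t* = 1.660, (38.45, 43.75), width = 2 · t* · s/√n = 5.29
98% CI: t* = 2.364, (37.33, 44.87), width = 2 · t* · s/√n = 7.54

The 98% CI is wider by 7.54 - 5.29 = 2.25.
Higher confidence requires a wider interval.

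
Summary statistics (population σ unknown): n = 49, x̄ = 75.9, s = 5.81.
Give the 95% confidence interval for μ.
(74.23, 77.57)

t-interval (σ unknown):
df = n - 1 = 48
t* = 2.011 for 95% confidence

Margin of error = t* · s/√n = 2.011 · 5.81/√49 = 1.67

CI: (74.23, 77.57)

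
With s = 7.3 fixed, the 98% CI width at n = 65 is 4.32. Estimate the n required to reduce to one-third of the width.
n ≈ 585

CI width ∝ 1/√n
To reduce width by factor 3, need √n to grow by 3 → need 3² = 9 times as many samples.

Current: n = 65, width = 4.32
New: n = 585, width ≈ 1.41

Width reduced by factor of 4.32/1.41 = 3.06.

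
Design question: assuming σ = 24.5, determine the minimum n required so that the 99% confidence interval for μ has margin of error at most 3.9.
n ≥ 262

For margin E ≤ 3.9:
n ≥ (z* · σ / E)²
n ≥ (2.576 · 24.5 / 3.9)²
n ≥ 261.88

Minimum n = 262 (rounding up)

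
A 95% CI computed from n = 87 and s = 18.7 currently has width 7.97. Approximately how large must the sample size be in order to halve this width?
n ≈ 348

CI width ∝ 1/√n
To reduce width by factor 2, need √n to grow by 2 → need 2² = 4 times as many samples.

Current: n = 87, width = 7.97
New: n = 348, width ≈ 3.94

Width reduced by factor of 7.97/3.94 = 2.02.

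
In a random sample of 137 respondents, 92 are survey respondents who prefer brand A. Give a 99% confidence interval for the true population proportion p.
(0.568, 0.775)

Proportion CI:
p̂ = 92/137 = 0.67153
SE = √(p̂(1-p̂)/n) = √(0.67153 · 0.32847 / 137) = 0.04013

z* = 2.576
Margin = z* · SE = 2.576 · 0.04013 = 0.1034

CI: 0.67153 ± 0.1034 = (0.568, 0.775)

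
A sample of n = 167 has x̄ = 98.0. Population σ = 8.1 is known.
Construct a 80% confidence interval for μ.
(97.20, 98.80)

z-interval (σ known):
z* = 1.282 for 80% confidence

Margin of error = z* · σ/√n = 1.282 · 8.1/√167 = 0.80

CI: (98.0 - 0.80, 98.0 + 0.80) = (97.20, 98.80)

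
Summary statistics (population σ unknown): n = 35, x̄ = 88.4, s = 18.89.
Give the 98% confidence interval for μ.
(80.61, 96.19)

t-interval (σ unknown):
df = n - 1 = 34
t* = 2.441 for 98% confidence

Margin of error = t* · s/√n = 2.441 · 18.89/√35 = 7.79

CI: (80.61, 96.19)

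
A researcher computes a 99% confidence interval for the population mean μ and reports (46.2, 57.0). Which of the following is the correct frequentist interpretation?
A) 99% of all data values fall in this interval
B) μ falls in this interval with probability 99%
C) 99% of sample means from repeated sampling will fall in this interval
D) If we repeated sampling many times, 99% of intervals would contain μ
D

A) Wrong — a CI is about the parameter μ, not individual data values.
B) Wrong — μ is fixed; the randomness lives in the interval, not in μ.
C) Wrong — coverage applies to intervals containing μ, not to future x̄ values.
D) Correct — this is the frequentist long-run coverage interpretation.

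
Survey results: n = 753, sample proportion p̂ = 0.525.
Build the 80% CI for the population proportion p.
(0.502, 0.548)

Proportion CI:
SE = √(p̂(1-p̂)/n) = √(0.525 · 0.475 / 753) = 0.01820

z* = 1.282
Margin = z* · SE = 1.282 · 0.01820 = 0.0233

CI: 0.525 ± 0.0233 = (0.502, 0.548)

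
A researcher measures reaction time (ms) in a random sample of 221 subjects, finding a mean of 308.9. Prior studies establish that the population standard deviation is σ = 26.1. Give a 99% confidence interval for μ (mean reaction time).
(304.38, 313.42)

z-interval (σ known):
z* = 2.576 for 99% confidence

Margin of error = z* · σ/√n = 2.576 · 26.1/√221 = 4.52

CI: (308.9 - 4.52, 308.9 + 4.52) = (304.38, 313.42)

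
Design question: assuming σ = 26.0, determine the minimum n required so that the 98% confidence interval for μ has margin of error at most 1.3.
n ≥ 2165

For margin E ≤ 1.3:
n ≥ (z* · σ / E)²
n ≥ (2.326 · 26.0 / 1.3)²
n ≥ 2164.11

Minimum n = 2165 (rounding up)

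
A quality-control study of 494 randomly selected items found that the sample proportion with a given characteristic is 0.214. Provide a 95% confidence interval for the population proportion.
(0.178, 0.250)

Proportion CI:
SE = √(p̂(1-p̂)/n) = √(0.214 · 0.786 / 494) = 0.01845

z* = 1.960
Margin = z* · SE = 1.960 · 0.01845 = 0.0362

CI: 0.214 ± 0.0362 = (0.178, 0.250)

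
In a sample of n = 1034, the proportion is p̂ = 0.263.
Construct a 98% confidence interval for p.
(0.231, 0.295)

Proportion CI:
SE = √(p̂(1-p̂)/n) = √(0.263 · 0.737 / 1034) = 0.01369

z* = 2.326
Margin = z* · SE = 2.326 · 0.01369 = 0.0318

CI: 0.263 ± 0.0318 = (0.231, 0.295)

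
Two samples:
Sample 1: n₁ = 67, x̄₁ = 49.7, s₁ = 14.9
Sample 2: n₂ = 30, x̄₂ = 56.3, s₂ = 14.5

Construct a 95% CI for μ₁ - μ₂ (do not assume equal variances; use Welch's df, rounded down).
(-13.03, -0.17)

Difference: x̄₁ - x̄₂ = -6.60
SE = √(s₁²/n₁ + s₂²/n₂) = √(14.9²/67 + 14.5²/30) = 3.2128
df = 57.28 → 57 (Welch–Satterthwaite, rounded down)
t* = 2.002

CI: -6.60 ± 2.002 · 3.2128 = -6.60 ± 6.43 = (-13.03, -0.17)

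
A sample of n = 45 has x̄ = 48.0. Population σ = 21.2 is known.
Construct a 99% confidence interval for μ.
(39.86, 56.14)

z-interval (σ known):
z* = 2.576 for 99% confidence

Margin of error = z* · σ/√n = 2.576 · 21.2/√45 = 8.14

CI: (48.0 - 8.14, 48.0 + 8.14) = (39.86, 56.14)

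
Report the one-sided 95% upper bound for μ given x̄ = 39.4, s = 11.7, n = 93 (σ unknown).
μ ≤ 41.42

Upper bound (one-sided):
t* = 1.662 (one-sided for 95%)
Upper bound = x̄ + t* · s/√n = 39.4 + 1.662 · 11.7/√93 = 41.42

We are 95% confident that μ ≤ 41.42.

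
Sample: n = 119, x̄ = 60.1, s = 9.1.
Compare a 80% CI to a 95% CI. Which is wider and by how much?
95% CI is wider by 1.15

df = 118
80% CI: t* = 1.289, (59.02, 61.18), width = 2 · t* · s/√n = 2.15
95% CI: t* = 1.980, (58.45, 61.75), width = 2 · t* · s/√n = 3.30

The 95% CI is wider by 3.30 - 2.15 = 1.15.
Higher confidence requires a wider interval.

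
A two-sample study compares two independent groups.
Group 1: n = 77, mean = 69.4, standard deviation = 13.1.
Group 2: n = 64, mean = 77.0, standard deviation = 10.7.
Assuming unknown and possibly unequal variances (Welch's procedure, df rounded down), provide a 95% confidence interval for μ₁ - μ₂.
(-11.56, -3.64)

Difference: x̄₁ - x̄₂ = -7.60
SE = √(s₁²/n₁ + s₂²/n₂) = √(13.1²/77 + 10.7²/64) = 2.0044
df = 138.96 → 138 (Welch–Satterthwaite, rounded down)
t* = 1.977

CI: -7.60 ± 1.977 · 2.0044 = -7.60 ± 3.96 = (-11.56, -3.64)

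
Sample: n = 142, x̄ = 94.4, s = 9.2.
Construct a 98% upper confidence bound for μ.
μ ≤ 96.00

Upper bound (one-sided):
t* = 2.073 (one-sided for 98%)
Upper bound = x̄ + t* · s/√n = 94.4 + 2.073 · 9.2/√142 = 96.00

We are 98% confident that μ ≤ 96.00.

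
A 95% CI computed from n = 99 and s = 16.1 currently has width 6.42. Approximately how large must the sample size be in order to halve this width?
n ≈ 396

CI width ∝ 1/√n
To reduce width by factor 2, need √n to grow by 2 → need 2² = 4 times as many samples.

Current: n = 99, width = 6.42
New: n = 396, width ≈ 3.18

Width reduced by factor of 6.42/3.18 = 2.02.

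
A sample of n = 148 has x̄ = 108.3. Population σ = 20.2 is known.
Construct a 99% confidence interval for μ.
(104.02, 112.58)

z-interval (σ known):
z* = 2.576 for 99% confidence

Margin of error = z* · σ/√n = 2.576 · 20.2/√148 = 4.28

CI: (108.3 - 4.28, 108.3 + 4.28) = (104.02, 112.58)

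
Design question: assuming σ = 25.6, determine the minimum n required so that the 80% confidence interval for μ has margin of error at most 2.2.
n ≥ 223

For margin E ≤ 2.2:
n ≥ (z* · σ / E)²
n ≥ (1.282 · 25.6 / 2.2)²
n ≥ 222.54

Minimum n = 223 (rounding up)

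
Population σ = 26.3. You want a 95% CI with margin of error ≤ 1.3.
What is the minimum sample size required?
n ≥ 1573

For margin E ≤ 1.3:
n ≥ (z* · σ / E)²
n ≥ (1.960 · 26.3 / 1.3)²
n ≥ 1572.31

Minimum n = 1573 (rounding up)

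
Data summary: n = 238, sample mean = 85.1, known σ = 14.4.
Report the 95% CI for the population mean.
(83.27, 86.93)

z-interval (σ known):
z* = 1.960 for 95% confidence

Margin of error = z* · σ/√n = 1.960 · 14.4/√238 = 1.83

CI: (85.1 - 1.83, 85.1 + 1.83) = (83.27, 86.93)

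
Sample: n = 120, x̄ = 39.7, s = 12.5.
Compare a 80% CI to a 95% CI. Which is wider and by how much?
95% CI is wider by 1.58

df = 119
80% CI: t* = 1.289, (38.23, 41.17), width = 2 · t* · s/√n = 2.94
95% CI: t* = 1.980, (37.44, 41.96), width = 2 · t* · s/√n = 4.52

The 95% CI is wider by 4.52 - 2.94 = 1.58.
Higher confidence requires a wider interval.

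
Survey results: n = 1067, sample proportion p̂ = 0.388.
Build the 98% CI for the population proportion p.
(0.353, 0.423)

Proportion CI:
SE = √(p̂(1-p̂)/n) = √(0.388 · 0.612 / 1067) = 0.01492

z* = 2.326
Margin = z* · SE = 2.326 · 0.01492 = 0.0347

CI: 0.388 ± 0.0347 = (0.353, 0.423)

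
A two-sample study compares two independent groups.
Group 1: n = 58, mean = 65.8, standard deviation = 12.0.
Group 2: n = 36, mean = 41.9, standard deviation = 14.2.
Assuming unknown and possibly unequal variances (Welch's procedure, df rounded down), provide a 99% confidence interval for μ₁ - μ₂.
(16.35, 31.45)

Difference: x̄₁ - x̄₂ = 23.90
SE = √(s₁²/n₁ + s₂²/n₂) = √(12.0²/58 + 14.2²/36) = 2.8432
df = 65.06 → 65 (Welch–Satterthwaite, rounded down)
t* = 2.654

CI: 23.90 ± 2.654 · 2.8432 = 23.90 ± 7.55 = (16.35, 31.45)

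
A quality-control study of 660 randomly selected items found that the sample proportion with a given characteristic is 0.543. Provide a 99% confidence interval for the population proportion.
(0.493, 0.593)

Proportion CI:
SE = √(p̂(1-p̂)/n) = √(0.543 · 0.457 / 660) = 0.01939

z* = 2.576
Margin = z* · SE = 2.576 · 0.01939 = 0.0499

CI: 0.543 ± 0.0499 = (0.493, 0.593)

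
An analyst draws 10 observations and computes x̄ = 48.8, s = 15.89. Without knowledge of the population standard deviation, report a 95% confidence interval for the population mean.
(37.43, 60.17)

t-interval (σ unknown):
df = n - 1 = 9
t* = 2.262 for 95% confidence

Margin of error = t* · s/√n = 2.262 · 15.89/√10 = 11.37

CI: (37.43, 60.17)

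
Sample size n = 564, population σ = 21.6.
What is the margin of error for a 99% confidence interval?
Margin of error = 2.34

Margin of error = z* · σ/√n
= 2.576 · 21.6/√564
= 2.576 · 21.6/23.7487
= 2.34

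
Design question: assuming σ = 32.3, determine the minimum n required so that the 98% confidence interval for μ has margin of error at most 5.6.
n ≥ 180

For margin E ≤ 5.6:
n ≥ (z* · σ / E)²
n ≥ (2.326 · 32.3 / 5.6)²
n ≥ 179.99

Minimum n = 180 (rounding up)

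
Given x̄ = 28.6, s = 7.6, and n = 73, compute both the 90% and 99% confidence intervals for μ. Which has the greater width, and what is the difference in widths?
99% CI is wider by 1.75

df = 72
90% CI: t* = 1.666, (27.12, 30.08), width = 2 · t* · s/√n = 2.96
99% CI: t* = 2.646, (26.25, 30.95), width = 2 · t* · s/√n = 4.71

The 99% CI is wider by 4.71 - 2.96 = 1.75.
Higher confidence requires a wider interval.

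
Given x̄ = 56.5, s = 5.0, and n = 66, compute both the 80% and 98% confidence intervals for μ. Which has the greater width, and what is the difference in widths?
98% CI is wider by 1.35

df = 65
80% CI: t* = 1.295, (55.70, 57.30), width = 2 · t* · s/√n = 1.59
98% CI: t* = 2.385, (55.03, 57.97), width = 2 · t* · s/√n = 2.94

The 98% CI is wider by 2.94 - 1.59 = 1.35.
Higher confidence requires a wider interval.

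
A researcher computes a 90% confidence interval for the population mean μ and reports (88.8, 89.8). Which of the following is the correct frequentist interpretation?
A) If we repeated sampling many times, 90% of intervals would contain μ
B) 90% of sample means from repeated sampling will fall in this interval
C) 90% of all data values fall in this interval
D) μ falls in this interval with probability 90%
A

A) Correct — this is the frequentist long-run coverage interpretation.
B) Wrong — coverage applies to intervals containing μ, not to future x̄ values.
C) Wrong — a CI is about the parameter μ, not individual data values.
D) Wrong — μ is fixed; the randomness lives in the interval, not in μ.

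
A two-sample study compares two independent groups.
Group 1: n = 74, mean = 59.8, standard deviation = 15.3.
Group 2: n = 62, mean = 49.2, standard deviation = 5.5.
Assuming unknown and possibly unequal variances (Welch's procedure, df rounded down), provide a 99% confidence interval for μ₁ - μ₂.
(5.58, 15.62)

Difference: x̄₁ - x̄₂ = 10.60
SE = √(s₁²/n₁ + s₂²/n₂) = √(15.3²/74 + 5.5²/62) = 1.9108
df = 94.56 → 94 (Welch–Satterthwaite, rounded down)
t* = 2.629

CI: 10.60 ± 2.629 · 1.9108 = 10.60 ± 5.02 = (5.58, 15.62)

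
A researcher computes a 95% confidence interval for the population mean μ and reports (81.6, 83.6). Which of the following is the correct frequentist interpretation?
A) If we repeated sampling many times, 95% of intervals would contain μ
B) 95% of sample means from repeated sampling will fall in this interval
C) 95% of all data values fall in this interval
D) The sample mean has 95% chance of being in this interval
A

A) Correct — this is the frequentist long-run coverage interpretation.
B) Wrong — coverage applies to intervals containing μ, not to future x̄ values.
C) Wrong — a CI is about the parameter μ, not individual data values.
D) Wrong — x̄ is observed and sits in the interval by construction.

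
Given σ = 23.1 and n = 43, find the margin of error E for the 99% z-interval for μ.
Margin of error = 9.07

Margin of error = z* · σ/√n
= 2.576 · 23.1/√43
= 2.576 · 23.1/6.5574
= 9.07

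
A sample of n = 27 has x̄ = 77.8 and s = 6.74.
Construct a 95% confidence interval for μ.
(75.13, 80.47)

t-interval (σ unknown):
df = n - 1 = 26
t* = 2.056 for 95% confidence

Margin of error = t* · s/√n = 2.056 · 6.74/√27 = 2.67

CI: (75.13, 80.47)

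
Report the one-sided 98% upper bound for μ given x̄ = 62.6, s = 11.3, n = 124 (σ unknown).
μ ≤ 64.71

Upper bound (one-sided):
t* = 2.076 (one-sided for 98%)
Upper bound = x̄ + t* · s/√n = 62.6 + 2.076 · 11.3/√124 = 64.71

We are 98% confident that μ ≤ 64.71.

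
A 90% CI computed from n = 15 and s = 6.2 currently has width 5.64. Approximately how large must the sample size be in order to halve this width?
n ≈ 60

CI width ∝ 1/√n
To reduce width by factor 2, need √n to grow by 2 → need 2² = 4 times as many samples.

Current: n = 15, width = 5.64
New: n = 60, width ≈ 2.67

Width reduced by factor of 5.64/2.67 = 2.11.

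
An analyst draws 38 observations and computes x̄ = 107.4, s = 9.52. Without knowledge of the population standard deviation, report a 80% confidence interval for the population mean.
(105.38, 109.42)

t-interval (σ unknown):
df = n - 1 = 37
t* = 1.305 for 80% confidence

Margin of error = t* · s/√n = 1.305 · 9.52/√38 = 2.02

CI: (105.38, 109.42)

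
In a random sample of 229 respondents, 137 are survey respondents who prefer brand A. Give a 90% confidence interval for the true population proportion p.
(0.545, 0.652)

Proportion CI:
p̂ = 137/229 = 0.59825
SE = √(p̂(1-p̂)/n) = √(0.59825 · 0.40175 / 229) = 0.03240

z* = 1.645
Margin = z* · SE = 1.645 · 0.03240 = 0.0533

CI: 0.59825 ± 0.0533 = (0.545, 0.652)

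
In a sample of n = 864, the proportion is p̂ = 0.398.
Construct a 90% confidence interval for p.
(0.371, 0.425)

Proportion CI:
SE = √(p̂(1-p̂)/n) = √(0.398 · 0.602 / 864) = 0.01665

z* = 1.645
Margin = z* · SE = 1.645 · 0.01665 = 0.0274

CI: 0.398 ± 0.0274 = (0.371, 0.425)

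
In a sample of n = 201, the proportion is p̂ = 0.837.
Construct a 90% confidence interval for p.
(0.794, 0.880)

Proportion CI:
SE = √(p̂(1-p̂)/n) = √(0.837 · 0.163 / 201) = 0.02605

z* = 1.645
Margin = z* · SE = 1.645 · 0.02605 = 0.0429

CI: 0.837 ± 0.0429 = (0.794, 0.880)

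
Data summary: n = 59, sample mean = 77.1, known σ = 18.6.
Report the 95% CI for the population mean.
(72.35, 81.85)

z-interval (σ known):
z* = 1.960 for 95% confidence

Margin of error = z* · σ/√n = 1.960 · 18.6/√59 = 4.75

CI: (77.1 - 4.75, 77.1 + 4.75) = (72.35, 81.85)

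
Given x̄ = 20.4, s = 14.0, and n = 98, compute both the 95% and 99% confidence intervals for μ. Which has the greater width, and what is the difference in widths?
99% CI is wider by 1.82

df = 97
95% CI: t* = 1.985, (17.59, 23.21), width = 2 · t* · s/√n = 5.61
99% CI: t* = 2.627, (16.68, 24.12), width = 2 · t* · s/√n = 7.43

The 99% CI is wider by 7.43 - 5.61 = 1.82.
Higher confidence requires a wider interval.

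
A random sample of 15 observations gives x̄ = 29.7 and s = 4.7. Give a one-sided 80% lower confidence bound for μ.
μ ≥ 28.65

Lower bound (one-sided):
t* = 0.868 (one-sided for 80%)
Lower bound = x̄ - t* · s/√n = 29.7 - 0.868 · 4.7/√15 = 28.65

We are 80% confident that μ ≥ 28.65.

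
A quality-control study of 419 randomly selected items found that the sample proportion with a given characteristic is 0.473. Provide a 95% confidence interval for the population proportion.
(0.425, 0.521)

Proportion CI:
SE = √(p̂(1-p̂)/n) = √(0.473 · 0.527 / 419) = 0.02439

z* = 1.960
Margin = z* · SE = 1.960 · 0.02439 = 0.0478

CI: 0.473 ± 0.0478 = (0.425, 0.521)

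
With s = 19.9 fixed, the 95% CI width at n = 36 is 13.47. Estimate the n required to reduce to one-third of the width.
n ≈ 324

CI width ∝ 1/√n
To reduce width by factor 3, need √n to grow by 3 → need 3² = 9 times as many samples.

Current: n = 36, width = 13.47
New: n = 324, width ≈ 4.35

Width reduced by factor of 13.47/4.35 = 3.10.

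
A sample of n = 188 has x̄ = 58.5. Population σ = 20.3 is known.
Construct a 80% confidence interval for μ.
(56.60, 60.40)

z-interval (σ known):
z* = 1.282 for 80% confidence

Margin of error = z* · σ/√n = 1.282 · 20.3/√188 = 1.90

CI: (58.5 - 1.90, 58.5 + 1.90) = (56.60, 60.40)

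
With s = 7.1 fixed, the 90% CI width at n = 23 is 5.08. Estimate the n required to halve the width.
n ≈ 92

CI width ∝ 1/√n
To reduce width by factor 2, need √n to grow by 2 → need 2² = 4 times as many samples.

Current: n = 23, width = 5.08
New: n = 92, width ≈ 2.46

Width reduced by factor of 5.08/2.46 = 2.07.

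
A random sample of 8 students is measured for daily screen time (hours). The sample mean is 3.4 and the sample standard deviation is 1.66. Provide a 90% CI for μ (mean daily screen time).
(2.29, 4.51)

t-interval (σ unknown):
df = n - 1 = 7
t* = 1.895 for 90% confidence

Margin of error = t* · s/√n = 1.895 · 1.66/√8 = 1.11

CI: (2.29, 4.51)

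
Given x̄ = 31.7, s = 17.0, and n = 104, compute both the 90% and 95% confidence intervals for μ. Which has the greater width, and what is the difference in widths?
95% CI is wider by 1.08

df = 103
90% CI: t* = 1.660, (28.93, 34.47), width = 2 · t* · s/√n = 5.53
95% CI: t* = 1.983, (28.39, 35.01), width = 2 · t* · s/√n = 6.61

The 95% CI is wider by 6.61 - 5.53 = 1.08.
Higher confidence requires a wider interval.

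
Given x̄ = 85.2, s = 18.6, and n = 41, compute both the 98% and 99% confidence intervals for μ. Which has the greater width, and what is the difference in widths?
99% CI is wider by 1.63

df = 40
98% CI: t* = 2.423, (78.16, 92.24), width = 2 · t* · s/√n = 14.08
99% CI: t* = 2.704, (77.35, 93.05), width = 2 · t* · s/√n = 15.71

The 99% CI is wider by 15.71 - 14.08 = 1.63.
Higher confidence requires a wider interval.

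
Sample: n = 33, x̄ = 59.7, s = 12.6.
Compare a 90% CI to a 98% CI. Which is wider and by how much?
98% CI is wider by 3.31

df = 32
90% CI: t* = 1.694, (55.98, 63.42), width = 2 · t* · s/√n = 7.43
98% CI: t* = 2.449, (54.33, 65.07), width = 2 · t* · s/√n = 10.74

The 98% CI is wider by 10.74 - 7.43 = 3.31.
Higher confidence requires a wider interval.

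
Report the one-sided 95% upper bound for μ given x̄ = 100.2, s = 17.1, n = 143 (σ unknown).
μ ≤ 102.57

Upper bound (one-sided):
t* = 1.656 (one-sided for 95%)
Upper bound = x̄ + t* · s/√n = 100.2 + 1.656 · 17.1/√143 = 102.57

We are 95% confident that μ ≤ 102.57.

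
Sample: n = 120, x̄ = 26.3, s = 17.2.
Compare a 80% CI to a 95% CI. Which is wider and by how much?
95% CI is wider by 2.17

df = 119
80% CI: t* = 1.289, (24.28, 28.32), width = 2 · t* · s/√n = 4.05
95% CI: t* = 1.980, (23.19, 29.41), width = 2 · t* · s/√n = 6.22

The 95% CI is wider by 6.22 - 4.05 = 2.17.
Higher confidence requires a wider interval.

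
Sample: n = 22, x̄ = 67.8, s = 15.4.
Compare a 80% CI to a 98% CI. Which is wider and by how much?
98% CI is wider by 7.84

df = 21
80% CI: t* = 1.323, (63.46, 72.14), width = 2 · t* · s/√n = 8.69
98% CI: t* = 2.518, (59.53, 76.07), width = 2 · t* · s/√n = 16.53

The 98% CI is wider by 16.53 - 8.69 = 7.84.
Higher confidence requires a wider interval.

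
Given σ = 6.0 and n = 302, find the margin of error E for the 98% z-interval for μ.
Margin of error = 0.80

Margin of error = z* · σ/√n
= 2.326 · 6.0/√302
= 2.326 · 6.0/17.3781
= 0.80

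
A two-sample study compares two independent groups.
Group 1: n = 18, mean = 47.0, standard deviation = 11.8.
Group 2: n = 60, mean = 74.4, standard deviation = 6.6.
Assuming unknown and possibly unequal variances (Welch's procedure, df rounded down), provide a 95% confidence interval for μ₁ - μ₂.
(-33.47, -21.33)

Difference: x̄₁ - x̄₂ = -27.40
SE = √(s₁²/n₁ + s₂²/n₂) = √(11.8²/18 + 6.6²/60) = 2.9089
df = 20.29 → 20 (Welch–Satterthwaite, rounded down)
t* = 2.086

CI: -27.40 ± 2.086 · 2.9089 = -27.40 ± 6.07 = (-33.47, -21.33)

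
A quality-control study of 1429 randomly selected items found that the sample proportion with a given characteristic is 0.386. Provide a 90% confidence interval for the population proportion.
(0.365, 0.407)

Proportion CI:
SE = √(p̂(1-p̂)/n) = √(0.386 · 0.614 / 1429) = 0.01288

z* = 1.645
Margin = z* · SE = 1.645 · 0.01288 = 0.0212

CI: 0.386 ± 0.0212 = (0.365, 0.407)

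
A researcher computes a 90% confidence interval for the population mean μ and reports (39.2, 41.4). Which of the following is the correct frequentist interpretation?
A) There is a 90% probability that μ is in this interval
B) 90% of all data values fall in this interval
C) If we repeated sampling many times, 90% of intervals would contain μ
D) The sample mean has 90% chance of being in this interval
C

A) Wrong — μ is fixed; the randomness lives in the interval, not in μ.
B) Wrong — a CI is about the parameter μ, not individual data values.
C) Correct — this is the frequentist long-run coverage interpretation.
D) Wrong — x̄ is observed and sits in the interval by construction.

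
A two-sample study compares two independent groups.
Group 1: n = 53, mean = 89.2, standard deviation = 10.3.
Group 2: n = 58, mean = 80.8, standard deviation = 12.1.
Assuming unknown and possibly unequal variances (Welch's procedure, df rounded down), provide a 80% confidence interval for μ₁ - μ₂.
(5.66, 11.14)

Difference: x̄₁ - x̄₂ = 8.40
SE = √(s₁²/n₁ + s₂²/n₂) = √(10.3²/53 + 12.1²/58) = 2.1274
df = 108.47 → 108 (Welch–Satterthwaite, rounded down)
t* = 1.289

CI: 8.40 ± 1.289 · 2.1274 = 8.40 ± 2.74 = (5.66, 11.14)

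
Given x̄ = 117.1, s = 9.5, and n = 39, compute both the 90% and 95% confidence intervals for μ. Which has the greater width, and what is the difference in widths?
95% CI is wider by 1.03

df = 38
90% CI: t* = 1.686, (114.54, 119.66), width = 2 · t* · s/√n = 5.13
95% CI: t* = 2.024, (114.02, 120.18), width = 2 · t* · s/√n = 6.16

The 95% CI is wider by 6.16 - 5.13 = 1.03.
Higher confidence requires a wider interval.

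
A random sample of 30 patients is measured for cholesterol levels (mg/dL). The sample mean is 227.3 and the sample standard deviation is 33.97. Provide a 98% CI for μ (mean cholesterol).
(212.03, 242.57)

t-interval (σ unknown):
df = n - 1 = 29
t* = 2.462 for 98% confidence

Margin of error = t* · s/√n = 2.462 · 33.97/√30 = 15.27

CI: (212.03, 242.57)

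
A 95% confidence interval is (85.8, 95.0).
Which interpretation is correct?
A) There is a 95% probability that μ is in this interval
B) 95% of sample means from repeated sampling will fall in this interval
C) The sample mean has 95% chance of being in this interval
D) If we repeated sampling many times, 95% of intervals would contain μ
D

A) Wrong — μ is fixed; the randomness lives in the interval, not in μ.
B) Wrong — coverage applies to intervals containing μ, not to future x̄ values.
C) Wrong — x̄ is observed and sits in the interval by construction.
D) Correct — this is the frequentist long-run coverage interpretation.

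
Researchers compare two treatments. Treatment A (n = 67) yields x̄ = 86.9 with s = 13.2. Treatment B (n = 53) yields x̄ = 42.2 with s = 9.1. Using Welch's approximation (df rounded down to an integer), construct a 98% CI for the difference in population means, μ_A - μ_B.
(39.89, 49.51)

Difference: x̄₁ - x̄₂ = 44.70
SE = √(s₁²/n₁ + s₂²/n₂) = √(13.2²/67 + 9.1²/53) = 2.0404
df = 115.99 → 115 (Welch–Satterthwaite, rounded down)
t* = 2.359

CI: 44.70 ± 2.359 · 2.0404 = 44.70 ± 4.81 = (39.89, 49.51)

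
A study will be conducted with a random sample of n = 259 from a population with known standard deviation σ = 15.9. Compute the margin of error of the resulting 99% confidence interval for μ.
Margin of error = 2.55

Margin of error = z* · σ/√n
= 2.576 · 15.9/√259
= 2.576 · 15.9/16.0935
= 2.55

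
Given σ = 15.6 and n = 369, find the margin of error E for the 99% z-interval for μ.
Margin of error = 2.09

Margin of error = z* · σ/√n
= 2.576 · 15.6/√369
= 2.576 · 15.6/19.2094
= 2.09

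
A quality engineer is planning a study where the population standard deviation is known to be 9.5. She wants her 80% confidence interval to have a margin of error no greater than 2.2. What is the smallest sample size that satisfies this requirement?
n ≥ 31

For margin E ≤ 2.2:
n ≥ (z* · σ / E)²
n ≥ (1.282 · 9.5 / 2.2)²
n ≥ 30.65

Minimum n = 31 (rounding up)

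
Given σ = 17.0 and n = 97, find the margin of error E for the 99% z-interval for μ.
Margin of error = 4.45

Margin of error = z* · σ/√n
= 2.576 · 17.0/√97
= 2.576 · 17.0/9.8489
= 4.45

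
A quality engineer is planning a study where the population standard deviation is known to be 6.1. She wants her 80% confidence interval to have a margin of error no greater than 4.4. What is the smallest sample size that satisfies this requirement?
n ≥ 4

For margin E ≤ 4.4:
n ≥ (z* · σ / E)²
n ≥ (1.282 · 6.1 / 4.4)²
n ≥ 3.16

Minimum n = 4 (rounding up)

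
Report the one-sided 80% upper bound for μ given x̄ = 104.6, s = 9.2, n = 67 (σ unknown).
μ ≤ 105.55

Upper bound (one-sided):
t* = 0.847 (one-sided for 80%)
Upper bound = x̄ + t* · s/√n = 104.6 + 0.847 · 9.2/√67 = 105.55

We are 80% confident that μ ≤ 105.55.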